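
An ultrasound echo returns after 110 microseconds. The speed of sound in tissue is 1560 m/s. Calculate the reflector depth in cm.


depth = c * t / 2
t = 110 us = 1.1000e-04 s
depth = 1560 * 1.1000e-04 / 2
depth = 0.0858 m = 8.58 cm


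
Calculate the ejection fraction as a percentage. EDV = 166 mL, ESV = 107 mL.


SV = EDV - ESV = 166 - 107 = 59 mL
EF = SV/EDV * 100 = 59/166 * 100
EF = 35.54%


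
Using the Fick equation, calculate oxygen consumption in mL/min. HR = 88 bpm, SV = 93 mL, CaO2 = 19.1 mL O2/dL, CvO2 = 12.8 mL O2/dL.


CO = HR*SV = 88*93/1000 = 8.184 L/min
a-v O2 diff = 19.1 - 12.8 = 6.3 mL/dL
VO2 = CO * (CaO2-CvO2) * 10 dL/L
VO2 = 8.184 * 6.3 * 10
VO2 = 515.6 mL/min


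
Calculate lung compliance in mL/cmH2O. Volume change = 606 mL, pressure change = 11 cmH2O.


C = dV / dP
C = 606 / 11
C = 55.09 mL/cmH2O


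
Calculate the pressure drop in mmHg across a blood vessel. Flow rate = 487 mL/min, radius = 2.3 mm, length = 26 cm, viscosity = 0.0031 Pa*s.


dP = 8*mu*L*Q / (pi*r^4)
Q = 487 mL/min = 8.11667e-06 m^3/s
dP = 595.308 Pa = 595.308 / 133.322 mmHg = 4.465 mmHg


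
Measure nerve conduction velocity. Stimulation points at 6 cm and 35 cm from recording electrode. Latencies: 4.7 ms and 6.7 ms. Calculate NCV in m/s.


Distance = (35 - 6) / 100 = 0.29 m
dt = (6.7 - 4.7) / 1000 = 0.002 s
NCV = dist / dt = 145 m/s


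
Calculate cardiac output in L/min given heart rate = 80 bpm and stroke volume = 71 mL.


CO = HR * SV
CO = 80 * 71 / 1000
CO = 5.68 L/min


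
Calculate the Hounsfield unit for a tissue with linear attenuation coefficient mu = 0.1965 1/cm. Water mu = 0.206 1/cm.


HU = ((mu_tissue - mu_water) / mu_water) * 1000
HU = ((0.1965 - 0.206) / 0.206) * 1000
HU = -46.12


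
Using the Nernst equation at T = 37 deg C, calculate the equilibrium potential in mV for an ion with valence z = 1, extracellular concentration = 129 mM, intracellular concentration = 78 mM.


E = (RT/(zF)) * ln(C_out/C_in)
T = 37 + 273.15 = 310.15 K
E = (8.314 * 310.15 / (1 * 96485)) * ln(129/78)
E = 13.45 mV


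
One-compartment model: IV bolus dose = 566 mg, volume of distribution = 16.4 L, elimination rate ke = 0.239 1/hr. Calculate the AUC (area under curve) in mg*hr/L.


C0 = Dose/Vd = 566/16.4 = 34.5122 mg/L
AUC = C0/ke = 34.5122/0.239
AUC = 144.4 mg*hr/L


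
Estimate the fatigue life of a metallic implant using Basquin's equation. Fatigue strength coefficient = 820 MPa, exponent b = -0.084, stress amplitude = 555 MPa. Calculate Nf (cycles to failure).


sigma_a = sigma_f' * (2Nf)^b
2Nf = (sigma_a/sigma_f')^(1/b)
2Nf = (555/820)^(1/-0.084)
2Nf = 104.25709
Nf = 52.13


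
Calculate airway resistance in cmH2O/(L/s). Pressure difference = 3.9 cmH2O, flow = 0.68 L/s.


R = dP / flow
R = 3.9 / 0.68
R = 5.735 cmH2O/(L/s)


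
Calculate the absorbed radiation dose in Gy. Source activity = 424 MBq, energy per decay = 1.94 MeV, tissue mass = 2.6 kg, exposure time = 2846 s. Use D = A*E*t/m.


A = 424 MBq = 4.2400e+08 Bq
E = 1.94 MeV = 3.10788e-13 J
D = A*E*t/m = 4.2400e+08*3.10788e-13*2846/2.6
D = 0.1442 Gy


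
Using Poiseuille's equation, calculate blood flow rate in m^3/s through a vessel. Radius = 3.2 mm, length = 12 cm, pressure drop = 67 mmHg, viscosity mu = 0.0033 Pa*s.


Q = pi*r^4*dP / (8*mu*L)
r = 0.0032 m, L = 0.12 m
dP = 67 mmHg = 8932.574 Pa
Q = 9.2884e-04 m^3/s


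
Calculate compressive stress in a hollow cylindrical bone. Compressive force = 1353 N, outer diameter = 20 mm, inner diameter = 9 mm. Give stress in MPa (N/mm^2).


A = pi*(r_o^2 - r_i^2)
r_o = 10 mm, r_i = 4.5 mm
A = 250.542 mm^2
sigma = F/A = 1353 / 250.542
sigma = 5.4 MPa


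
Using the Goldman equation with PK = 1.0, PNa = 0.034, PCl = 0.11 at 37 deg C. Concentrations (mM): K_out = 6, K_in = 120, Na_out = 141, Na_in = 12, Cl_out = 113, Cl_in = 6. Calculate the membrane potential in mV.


Vm = (RT/F)*ln((PK*Ko + PNa*Nao + PCl*Cli)/(PK*Ki + PNa*Nai + PCl*Clo))
Numer = 11.454, Denom = 132.838
Vm = -65.5 mV


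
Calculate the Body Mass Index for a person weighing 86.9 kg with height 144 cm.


BMI = weight / height^2
height = 144 cm = 1.44 m
BMI = 86.9 / 1.44^2
BMI = 41.91 kg/m^2


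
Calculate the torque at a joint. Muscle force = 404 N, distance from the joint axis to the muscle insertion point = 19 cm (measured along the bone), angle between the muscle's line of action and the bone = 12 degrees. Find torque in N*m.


Torque = F * d * sin(theta)   (moment arm = d*sin(theta))
d = 19 cm = 0.19 m
Torque = 404 * 0.19 * sin(12)
Torque = 15.96 N*m


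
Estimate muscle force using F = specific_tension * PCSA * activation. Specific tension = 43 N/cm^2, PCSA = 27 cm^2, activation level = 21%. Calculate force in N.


F = sigma * PCSA * activation
F = 43 * 27 * 0.21
F = 243.8 N


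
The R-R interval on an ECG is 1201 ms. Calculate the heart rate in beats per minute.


HR = 60 / RR_interval(s)
RR = 1201 ms = 1.201 s
HR = 60 / 1.201 = 49.96 bpm


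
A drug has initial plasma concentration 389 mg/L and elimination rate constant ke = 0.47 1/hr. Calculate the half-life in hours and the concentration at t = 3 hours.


t_half = ln(2) / ke = 0.693147 / 0.47 = 1.475 hr
C(t) = C0 * exp(-ke*t) = 389 * exp(-0.47*3)
C(3) = 94.97 mg/L


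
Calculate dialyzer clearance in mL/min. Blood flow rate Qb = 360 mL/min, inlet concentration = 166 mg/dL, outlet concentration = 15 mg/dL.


K = Qb * (Cb_in - Cb_out) / Cb_in
K = 360 * (166 - 15) / 166
K = 327.5 mL/min


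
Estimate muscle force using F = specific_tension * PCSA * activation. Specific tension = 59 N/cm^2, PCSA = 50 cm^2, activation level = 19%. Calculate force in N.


F = sigma * PCSA * activation
F = 59 * 50 * 0.19
F = 560.5 N


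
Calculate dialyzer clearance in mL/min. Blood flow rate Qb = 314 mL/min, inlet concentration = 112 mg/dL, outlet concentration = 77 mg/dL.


K = Qb * (Cb_in - Cb_out) / Cb_in
K = 314 * (112 - 77) / 112
K = 98.12 mL/min


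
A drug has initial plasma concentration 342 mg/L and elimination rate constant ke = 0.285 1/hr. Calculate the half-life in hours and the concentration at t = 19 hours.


t_half = ln(2) / ke = 0.693147 / 0.285 = 2.432 hr
C(t) = C0 * exp(-ke*t) = 342 * exp(-0.285*19)
C(19) = 1.522 mg/L


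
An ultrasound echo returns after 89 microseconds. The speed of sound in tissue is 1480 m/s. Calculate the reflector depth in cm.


depth = c * t / 2
t = 89 us = 8.9000e-05 s
depth = 1480 * 8.9000e-05 / 2
depth = 0.06586 m = 6.586 cm


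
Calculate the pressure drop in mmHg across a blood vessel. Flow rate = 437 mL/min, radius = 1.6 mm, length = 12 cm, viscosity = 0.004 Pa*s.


dP = 8*mu*L*Q / (pi*r^4)
Q = 437 mL/min = 7.28333e-06 m^3/s
dP = 1358.41 Pa = 1358.41 / 133.322 mmHg = 10.19 mmHg


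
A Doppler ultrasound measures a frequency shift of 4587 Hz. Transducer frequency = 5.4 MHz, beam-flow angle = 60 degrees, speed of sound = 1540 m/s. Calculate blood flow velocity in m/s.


v = fd * c / (2 * f0 * cos(theta))
v = 4587 * 1540 / (2 * 5.4000e+06 * cos(60))
v = 1.308 m/s


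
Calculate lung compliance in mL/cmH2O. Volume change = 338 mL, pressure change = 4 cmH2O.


C = dV / dP
C = 338 / 4
C = 84.5 mL/cmH2O


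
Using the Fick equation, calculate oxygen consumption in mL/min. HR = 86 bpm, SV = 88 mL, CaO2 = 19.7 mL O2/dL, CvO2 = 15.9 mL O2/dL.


CO = HR*SV = 86*88/1000 = 7.568 L/min
a-v O2 diff = 19.7 - 15.9 = 3.8 mL/dL
VO2 = CO * (CaO2-CvO2) * 10 dL/L
VO2 = 7.568 * 3.8 * 10
VO2 = 287.6 mL/min


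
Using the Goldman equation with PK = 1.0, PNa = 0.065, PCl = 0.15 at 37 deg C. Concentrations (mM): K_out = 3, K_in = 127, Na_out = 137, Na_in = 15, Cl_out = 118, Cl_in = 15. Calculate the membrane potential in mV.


Vm = (RT/F)*ln((PK*Ko + PNa*Nao + PCl*Cli)/(PK*Ki + PNa*Nai + PCl*Clo))
Numer = 14.155, Denom = 145.675
Vm = -62.3 mV


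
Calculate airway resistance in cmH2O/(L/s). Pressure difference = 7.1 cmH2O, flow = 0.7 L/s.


R = dP / flow
R = 7.1 / 0.7
R = 10.14 cmH2O/(L/s)


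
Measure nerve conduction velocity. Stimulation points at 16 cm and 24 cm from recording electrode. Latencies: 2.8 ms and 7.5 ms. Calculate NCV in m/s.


Distance = (24 - 16) / 100 = 0.08 m
dt = (7.5 - 2.8) / 1000 = 0.0047 s
NCV = dist / dt = 17.02 m/s


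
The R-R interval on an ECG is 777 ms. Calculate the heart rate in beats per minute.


HR = 60 / RR_interval(s)
RR = 777 ms = 0.777 s
HR = 60 / 0.777 = 77.22 bpm


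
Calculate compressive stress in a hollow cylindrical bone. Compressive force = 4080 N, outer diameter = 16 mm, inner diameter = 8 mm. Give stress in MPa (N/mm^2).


A = pi*(r_o^2 - r_i^2)
r_o = 8 mm, r_i = 4 mm
A = 150.796 mm^2
sigma = F/A = 4080 / 150.796
sigma = 27.06 MPa


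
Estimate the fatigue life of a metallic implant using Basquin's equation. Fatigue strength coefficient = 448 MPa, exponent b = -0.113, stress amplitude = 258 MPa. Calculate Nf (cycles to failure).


sigma_a = sigma_f' * (2Nf)^b
2Nf = (sigma_a/sigma_f')^(1/b)
2Nf = (258/448)^(1/-0.113)
2Nf = 132.09001
Nf = 66.05


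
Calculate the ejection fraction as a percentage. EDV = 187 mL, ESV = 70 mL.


SV = EDV - ESV = 187 - 70 = 117 mL
EF = SV/EDV * 100 = 117/187 * 100
EF = 62.57%


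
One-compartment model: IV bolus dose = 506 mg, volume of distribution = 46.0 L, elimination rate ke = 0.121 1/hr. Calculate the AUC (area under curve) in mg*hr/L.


C0 = Dose/Vd = 506/46.0 = 11 mg/L
AUC = C0/ke = 11/0.121
AUC = 90.91 mg*hr/L


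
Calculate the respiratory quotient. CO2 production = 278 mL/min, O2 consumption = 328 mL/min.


RQ = VCO2 / VO2
RQ = 278 / 328
RQ = 0.8476


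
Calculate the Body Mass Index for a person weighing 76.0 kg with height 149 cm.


BMI = weight / height^2
height = 149 cm = 1.49 m
BMI = 76.0 / 1.49^2
BMI = 34.23 kg/m^2


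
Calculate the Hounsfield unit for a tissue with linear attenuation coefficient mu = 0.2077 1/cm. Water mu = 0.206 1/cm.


HU = ((mu_tissue - mu_water) / mu_water) * 1000
HU = ((0.2077 - 0.206) / 0.206) * 1000
HU = 8.252


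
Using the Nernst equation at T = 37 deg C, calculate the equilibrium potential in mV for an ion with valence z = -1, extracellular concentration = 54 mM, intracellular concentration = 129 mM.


E = (RT/(zF)) * ln(C_out/C_in)
T = 37 + 273.15 = 310.15 K
E = (8.314 * 310.15 / (-1 * 96485)) * ln(54/129)
E = 23.27 mV


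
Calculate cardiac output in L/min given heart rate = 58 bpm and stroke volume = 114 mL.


CO = HR * SV
CO = 58 * 114 / 1000
CO = 6.612 L/min


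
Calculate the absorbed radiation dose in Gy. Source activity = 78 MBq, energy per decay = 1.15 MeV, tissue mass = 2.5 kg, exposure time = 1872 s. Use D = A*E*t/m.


A = 78 MBq = 7.8000e+07 Bq
E = 1.15 MeV = 1.8423e-13 J
D = A*E*t/m = 7.8000e+07*1.8423e-13*1872/2.5
D = 0.01076 Gy


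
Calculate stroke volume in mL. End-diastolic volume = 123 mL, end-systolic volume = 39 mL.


SV = EDV - ESV
SV = 123 - 39
SV = 84 mL


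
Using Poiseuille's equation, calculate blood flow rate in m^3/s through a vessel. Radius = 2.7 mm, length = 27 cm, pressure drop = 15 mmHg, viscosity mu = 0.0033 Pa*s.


Q = pi*r^4*dP / (8*mu*L)
r = 0.0027 m, L = 0.27 m
dP = 15 mmHg = 1999.83 Pa
Q = 4.6841e-05 m^3/s


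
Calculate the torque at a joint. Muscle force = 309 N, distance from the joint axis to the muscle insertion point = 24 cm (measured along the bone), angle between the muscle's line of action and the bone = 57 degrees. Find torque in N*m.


Torque = F * d * sin(theta)   (moment arm = d*sin(theta))
d = 24 cm = 0.24 m
Torque = 309 * 0.24 * sin(57)
Torque = 62.2 N*m


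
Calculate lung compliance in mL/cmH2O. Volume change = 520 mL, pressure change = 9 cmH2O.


C = dV / dP
C = 520 / 9
C = 57.78 mL/cmH2O


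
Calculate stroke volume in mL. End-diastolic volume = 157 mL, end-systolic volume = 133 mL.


SV = EDV - ESV
SV = 157 - 133
SV = 24 mL


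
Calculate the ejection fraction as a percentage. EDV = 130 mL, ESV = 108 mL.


SV = EDV - ESV = 130 - 108 = 22 mL
EF = SV/EDV * 100 = 22/130 * 100
EF = 16.92%


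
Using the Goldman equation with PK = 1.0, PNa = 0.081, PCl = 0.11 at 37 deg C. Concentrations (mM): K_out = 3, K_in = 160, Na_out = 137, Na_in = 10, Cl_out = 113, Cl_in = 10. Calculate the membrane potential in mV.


Vm = (RT/F)*ln((PK*Ko + PNa*Nao + PCl*Cli)/(PK*Ki + PNa*Nai + PCl*Clo))
Numer = 15.197, Denom = 173.24
Vm = -65.04 mV


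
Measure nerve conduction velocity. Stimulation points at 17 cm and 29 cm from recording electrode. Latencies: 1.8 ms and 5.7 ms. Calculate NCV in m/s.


Distance = (29 - 17) / 100 = 0.12 m
dt = (5.7 - 1.8) / 1000 = 0.0039 s
NCV = dist / dt = 30.77 m/s


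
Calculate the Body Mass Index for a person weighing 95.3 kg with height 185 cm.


BMI = weight / height^2
height = 185 cm = 1.85 m
BMI = 95.3 / 1.85^2
BMI = 27.85 kg/m^2


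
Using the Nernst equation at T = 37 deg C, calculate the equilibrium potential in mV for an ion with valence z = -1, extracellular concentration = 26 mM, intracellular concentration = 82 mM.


E = (RT/(zF)) * ln(C_out/C_in)
T = 37 + 273.15 = 310.15 K
E = (8.314 * 310.15 / (-1 * 96485)) * ln(26/82)
E = 30.7 mV


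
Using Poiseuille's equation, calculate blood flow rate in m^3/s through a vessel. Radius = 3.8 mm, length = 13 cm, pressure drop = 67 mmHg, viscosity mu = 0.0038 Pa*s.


Q = pi*r^4*dP / (8*mu*L)
r = 0.0038 m, L = 0.13 m
dP = 67 mmHg = 8932.574 Pa
Q = 0.001481 m^3/s


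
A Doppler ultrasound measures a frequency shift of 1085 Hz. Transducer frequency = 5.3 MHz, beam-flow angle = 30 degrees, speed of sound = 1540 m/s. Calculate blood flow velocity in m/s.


v = fd * c / (2 * f0 * cos(theta))
v = 1085 * 1540 / (2 * 5.3000e+06 * cos(30))
v = 0.182 m/s


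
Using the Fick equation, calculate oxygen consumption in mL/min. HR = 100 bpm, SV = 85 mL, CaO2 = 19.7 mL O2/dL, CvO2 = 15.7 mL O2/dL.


CO = HR*SV = 100*85/1000 = 8.5 L/min
a-v O2 diff = 19.7 - 15.7 = 4 mL/dL
VO2 = CO * (CaO2-CvO2) * 10 dL/L
VO2 = 8.5 * 4 * 10
VO2 = 340 mL/min


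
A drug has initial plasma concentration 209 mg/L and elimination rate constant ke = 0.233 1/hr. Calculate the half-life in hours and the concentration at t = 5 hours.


t_half = ln(2) / ke = 0.693147 / 0.233 = 2.975 hr
C(t) = C0 * exp(-ke*t) = 209 * exp(-0.233*5)
C(5) = 65.19 mg/L


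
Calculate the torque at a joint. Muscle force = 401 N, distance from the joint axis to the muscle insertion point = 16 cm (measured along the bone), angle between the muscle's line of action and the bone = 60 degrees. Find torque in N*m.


Torque = F * d * sin(theta)   (moment arm = d*sin(theta))
d = 16 cm = 0.16 m
Torque = 401 * 0.16 * sin(60)
Torque = 55.56 N*m


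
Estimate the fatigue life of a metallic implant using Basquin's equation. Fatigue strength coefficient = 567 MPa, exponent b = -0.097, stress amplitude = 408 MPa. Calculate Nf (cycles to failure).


sigma_a = sigma_f' * (2Nf)^b
2Nf = (sigma_a/sigma_f')^(1/b)
2Nf = (408/567)^(1/-0.097)
2Nf = 29.746229
Nf = 14.87


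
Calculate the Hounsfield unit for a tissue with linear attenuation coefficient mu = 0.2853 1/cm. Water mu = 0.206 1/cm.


HU = ((mu_tissue - mu_water) / mu_water) * 1000
HU = ((0.2853 - 0.206) / 0.206) * 1000
HU = 385


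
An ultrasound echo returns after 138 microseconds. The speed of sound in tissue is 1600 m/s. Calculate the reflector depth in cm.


depth = c * t / 2
t = 138 us = 1.3800e-04 s
depth = 1600 * 1.3800e-04 / 2
depth = 0.1104 m = 11.04 cm


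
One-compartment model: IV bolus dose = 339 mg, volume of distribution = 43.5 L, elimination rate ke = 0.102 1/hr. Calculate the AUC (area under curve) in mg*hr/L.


C0 = Dose/Vd = 339/43.5 = 7.7931 mg/L
AUC = C0/ke = 7.7931/0.102
AUC = 76.4 mg*hr/L


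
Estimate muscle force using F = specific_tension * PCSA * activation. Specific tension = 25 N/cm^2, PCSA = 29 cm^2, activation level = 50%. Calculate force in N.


F = sigma * PCSA * activation
F = 25 * 29 * 0.5
F = 362.5 N


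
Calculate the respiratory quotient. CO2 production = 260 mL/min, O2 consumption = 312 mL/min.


RQ = VCO2 / VO2
RQ = 260 / 312
RQ = 0.8333


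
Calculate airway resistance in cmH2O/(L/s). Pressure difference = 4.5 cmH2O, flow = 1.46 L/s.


R = dP / flow
R = 4.5 / 1.46
R = 3.082 cmH2O/(L/s)


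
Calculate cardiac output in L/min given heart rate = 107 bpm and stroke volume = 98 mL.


CO = HR * SV
CO = 107 * 98 / 1000
CO = 10.49 L/min


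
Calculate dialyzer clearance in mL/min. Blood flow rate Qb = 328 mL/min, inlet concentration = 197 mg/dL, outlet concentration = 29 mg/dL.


K = Qb * (Cb_in - Cb_out) / Cb_in
K = 328 * (197 - 29) / 197
K = 279.7 mL/min


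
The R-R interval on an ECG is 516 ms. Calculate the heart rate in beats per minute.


HR = 60 / RR_interval(s)
RR = 516 ms = 0.516 s
HR = 60 / 0.516 = 116.3 bpm


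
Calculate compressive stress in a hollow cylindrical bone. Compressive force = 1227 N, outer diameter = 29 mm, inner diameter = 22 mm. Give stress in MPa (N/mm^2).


A = pi*(r_o^2 - r_i^2)
r_o = 14.5 mm, r_i = 11 mm
A = 280.387 mm^2
sigma = F/A = 1227 / 280.387
sigma = 4.376 MPa


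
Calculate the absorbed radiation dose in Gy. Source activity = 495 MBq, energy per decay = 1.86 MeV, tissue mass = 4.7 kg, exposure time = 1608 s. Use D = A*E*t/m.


A = 495 MBq = 4.9500e+08 Bq
E = 1.86 MeV = 2.97972e-13 J
D = A*E*t/m = 4.9500e+08*2.97972e-13*1608/4.7
D = 0.05046 Gy


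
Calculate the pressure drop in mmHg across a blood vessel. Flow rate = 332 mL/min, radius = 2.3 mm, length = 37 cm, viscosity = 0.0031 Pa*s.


dP = 8*mu*L*Q / (pi*r^4)
Q = 332 mL/min = 5.53333e-06 m^3/s
dP = 577.536 Pa = 577.536 / 133.322 mmHg = 4.332 mmHg


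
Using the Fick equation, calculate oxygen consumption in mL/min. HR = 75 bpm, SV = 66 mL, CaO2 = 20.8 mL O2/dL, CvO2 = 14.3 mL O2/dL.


CO = HR*SV = 75*66/1000 = 4.95 L/min
a-v O2 diff = 20.8 - 14.3 = 6.5 mL/dL
VO2 = CO * (CaO2-CvO2) * 10 dL/L
VO2 = 4.95 * 6.5 * 10
VO2 = 321.8 mL/min


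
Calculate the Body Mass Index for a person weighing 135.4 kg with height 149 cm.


BMI = weight / height^2
height = 149 cm = 1.49 m
BMI = 135.4 / 1.49^2
BMI = 60.99 kg/m^2


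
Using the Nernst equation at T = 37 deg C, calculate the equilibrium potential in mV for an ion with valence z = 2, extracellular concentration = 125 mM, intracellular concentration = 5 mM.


E = (RT/(zF)) * ln(C_out/C_in)
T = 37 + 273.15 = 310.15 K
E = (8.314 * 310.15 / (2 * 96485)) * ln(125/5)
E = 43.01 mV


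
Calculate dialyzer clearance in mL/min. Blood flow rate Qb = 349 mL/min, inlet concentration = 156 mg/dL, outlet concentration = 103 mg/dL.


K = Qb * (Cb_in - Cb_out) / Cb_in
K = 349 * (156 - 103) / 156
K = 118.6 mL/min


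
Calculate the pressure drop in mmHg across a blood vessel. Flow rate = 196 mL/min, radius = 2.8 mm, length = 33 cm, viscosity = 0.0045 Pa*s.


dP = 8*mu*L*Q / (pi*r^4)
Q = 196 mL/min = 3.26667e-06 m^3/s
dP = 200.974 Pa = 200.974 / 133.322 mmHg = 1.507 mmHg


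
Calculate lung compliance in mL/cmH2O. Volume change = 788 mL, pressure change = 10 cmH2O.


C = dV / dP
C = 788 / 10
C = 78.8 mL/cmH2O


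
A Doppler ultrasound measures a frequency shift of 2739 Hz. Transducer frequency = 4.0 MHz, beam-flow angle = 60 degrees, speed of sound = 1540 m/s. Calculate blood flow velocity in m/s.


v = fd * c / (2 * f0 * cos(theta))
v = 2739 * 1540 / (2 * 4.0000e+06 * cos(60))
v = 1.055 m/s


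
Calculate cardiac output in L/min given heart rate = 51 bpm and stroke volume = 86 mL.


CO = HR * SV
CO = 51 * 86 / 1000
CO = 4.386 L/min


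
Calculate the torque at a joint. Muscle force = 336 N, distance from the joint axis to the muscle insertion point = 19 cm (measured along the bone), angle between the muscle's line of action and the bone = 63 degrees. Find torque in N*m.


Torque = F * d * sin(theta)   (moment arm = d*sin(theta))
d = 19 cm = 0.19 m
Torque = 336 * 0.19 * sin(63)
Torque = 56.88 N*m


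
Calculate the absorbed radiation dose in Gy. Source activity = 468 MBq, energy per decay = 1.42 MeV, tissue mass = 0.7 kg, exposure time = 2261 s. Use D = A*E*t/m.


A = 468 MBq = 4.6800e+08 Bq
E = 1.42 MeV = 2.27484e-13 J
D = A*E*t/m = 4.6800e+08*2.27484e-13*2261/0.7
D = 0.3439 Gy


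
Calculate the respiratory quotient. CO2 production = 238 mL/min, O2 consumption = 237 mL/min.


RQ = VCO2 / VO2
RQ = 238 / 237
RQ = 1.004


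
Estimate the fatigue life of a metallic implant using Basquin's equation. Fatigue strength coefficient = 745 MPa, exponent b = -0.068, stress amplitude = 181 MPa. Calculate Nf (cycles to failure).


sigma_a = sigma_f' * (2Nf)^b
2Nf = (sigma_a/sigma_f')^(1/b)
2Nf = (181/745)^(1/-0.068)
2Nf = 1.0875187e+09
Nf = 5.4376e+08


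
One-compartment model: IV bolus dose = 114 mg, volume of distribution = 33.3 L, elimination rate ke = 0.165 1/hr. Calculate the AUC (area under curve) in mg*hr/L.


C0 = Dose/Vd = 114/33.3 = 3.42342 mg/L
AUC = C0/ke = 3.42342/0.165
AUC = 20.75 mg*hr/L


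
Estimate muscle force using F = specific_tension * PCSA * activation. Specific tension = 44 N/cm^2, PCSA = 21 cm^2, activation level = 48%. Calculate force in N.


F = sigma * PCSA * activation
F = 44 * 21 * 0.48
F = 443.5 N


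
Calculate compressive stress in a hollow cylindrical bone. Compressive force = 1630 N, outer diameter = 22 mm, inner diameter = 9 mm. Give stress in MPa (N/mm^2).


A = pi*(r_o^2 - r_i^2)
r_o = 11 mm, r_i = 4.5 mm
A = 316.515 mm^2
sigma = F/A = 1630 / 316.515
sigma = 5.15 MPa


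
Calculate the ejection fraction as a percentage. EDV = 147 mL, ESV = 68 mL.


SV = EDV - ESV = 147 - 68 = 79 mL
EF = SV/EDV * 100 = 79/147 * 100
EF = 53.74%


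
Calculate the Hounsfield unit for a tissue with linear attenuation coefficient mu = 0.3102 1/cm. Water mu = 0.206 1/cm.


HU = ((mu_tissue - mu_water) / mu_water) * 1000
HU = ((0.3102 - 0.206) / 0.206) * 1000
HU = 505.8


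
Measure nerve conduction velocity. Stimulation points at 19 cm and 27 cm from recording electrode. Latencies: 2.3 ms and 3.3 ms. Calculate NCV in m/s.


Distance = (27 - 19) / 100 = 0.08 m
dt = (3.3 - 2.3) / 1000 = 0.001 s
NCV = dist / dt = 80 m/s


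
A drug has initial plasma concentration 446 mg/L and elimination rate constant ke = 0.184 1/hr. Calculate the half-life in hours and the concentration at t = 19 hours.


t_half = ln(2) / ke = 0.693147 / 0.184 = 3.767 hr
C(t) = C0 * exp(-ke*t) = 446 * exp(-0.184*19)
C(19) = 13.52 mg/L


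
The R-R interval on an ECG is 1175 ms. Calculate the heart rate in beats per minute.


HR = 60 / RR_interval(s)
RR = 1175 ms = 1.175 s
HR = 60 / 1.175 = 51.06 bpm


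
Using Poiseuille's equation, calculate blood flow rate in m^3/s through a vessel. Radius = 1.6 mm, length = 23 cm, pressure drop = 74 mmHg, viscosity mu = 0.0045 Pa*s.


Q = pi*r^4*dP / (8*mu*L)
r = 0.0016 m, L = 0.23 m
dP = 74 mmHg = 9865.828 Pa
Q = 2.4532e-05 m^3/s


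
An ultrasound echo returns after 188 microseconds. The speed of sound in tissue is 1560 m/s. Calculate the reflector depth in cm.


depth = c * t / 2
t = 188 us = 1.8800e-04 s
depth = 1560 * 1.8800e-04 / 2
depth = 0.14664 m = 14.664 cm


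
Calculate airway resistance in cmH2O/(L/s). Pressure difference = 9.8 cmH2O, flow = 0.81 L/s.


R = dP / flow
R = 9.8 / 0.81
R = 12.1 cmH2O/(L/s)


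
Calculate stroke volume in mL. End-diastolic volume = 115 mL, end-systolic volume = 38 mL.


SV = EDV - ESV
SV = 115 - 38
SV = 77 mL


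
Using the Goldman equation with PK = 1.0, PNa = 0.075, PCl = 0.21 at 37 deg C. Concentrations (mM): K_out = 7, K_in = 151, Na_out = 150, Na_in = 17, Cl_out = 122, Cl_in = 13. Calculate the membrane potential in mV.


Vm = (RT/F)*ln((PK*Ko + PNa*Nao + PCl*Cli)/(PK*Ki + PNa*Nai + PCl*Clo))
Numer = 20.98, Denom = 177.895
Vm = -57.13 mV


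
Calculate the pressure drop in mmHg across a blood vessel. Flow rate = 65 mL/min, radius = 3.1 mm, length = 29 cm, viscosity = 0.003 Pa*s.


dP = 8*mu*L*Q / (pi*r^4)
Q = 65 mL/min = 1.08333e-06 m^3/s
dP = 25.988 Pa = 25.988 / 133.322 mmHg = 0.1949 mmHg


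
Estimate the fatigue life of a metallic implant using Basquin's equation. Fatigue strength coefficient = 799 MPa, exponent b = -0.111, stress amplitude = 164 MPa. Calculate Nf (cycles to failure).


sigma_a = sigma_f' * (2Nf)^b
2Nf = (sigma_a/sigma_f')^(1/b)
2Nf = (164/799)^(1/-0.111)
2Nf = 1568635
Nf = 7.843e+05


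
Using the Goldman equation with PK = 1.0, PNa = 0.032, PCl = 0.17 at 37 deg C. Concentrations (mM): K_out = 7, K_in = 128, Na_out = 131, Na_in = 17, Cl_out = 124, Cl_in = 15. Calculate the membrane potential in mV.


Vm = (RT/F)*ln((PK*Ko + PNa*Nao + PCl*Cli)/(PK*Ki + PNa*Nai + PCl*Clo))
Numer = 13.742, Denom = 149.624
Vm = -63.81 mV


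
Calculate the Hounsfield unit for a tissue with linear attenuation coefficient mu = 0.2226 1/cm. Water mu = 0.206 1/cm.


HU = ((mu_tissue - mu_water) / mu_water) * 1000
HU = ((0.2226 - 0.206) / 0.206) * 1000
HU = 80.58


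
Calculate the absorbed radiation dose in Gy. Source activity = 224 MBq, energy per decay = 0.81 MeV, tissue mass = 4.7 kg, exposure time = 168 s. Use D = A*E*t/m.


A = 224 MBq = 2.2400e+08 Bq
E = 0.81 MeV = 1.29762e-13 J
D = A*E*t/m = 2.2400e+08*1.29762e-13*168/4.7
D = 0.001039 Gy


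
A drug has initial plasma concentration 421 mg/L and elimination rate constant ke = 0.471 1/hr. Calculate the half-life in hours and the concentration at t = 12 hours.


t_half = ln(2) / ke = 0.693147 / 0.471 = 1.472 hr
C(t) = C0 * exp(-ke*t) = 421 * exp(-0.471*12)
C(12) = 1.478 mg/L


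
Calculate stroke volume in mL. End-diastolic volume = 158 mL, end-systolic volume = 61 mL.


SV = EDV - ESV
SV = 158 - 61
SV = 97 mL


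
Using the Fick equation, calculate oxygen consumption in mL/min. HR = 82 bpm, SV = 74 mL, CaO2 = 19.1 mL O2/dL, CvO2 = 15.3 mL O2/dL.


CO = HR*SV = 82*74/1000 = 6.068 L/min
a-v O2 diff = 19.1 - 15.3 = 3.8 mL/dL
VO2 = CO * (CaO2-CvO2) * 10 dL/L
VO2 = 6.068 * 3.8 * 10
VO2 = 230.6 mL/min


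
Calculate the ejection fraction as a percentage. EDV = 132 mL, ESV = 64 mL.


SV = EDV - ESV = 132 - 64 = 68 mL
EF = SV/EDV * 100 = 68/132 * 100
EF = 51.52%


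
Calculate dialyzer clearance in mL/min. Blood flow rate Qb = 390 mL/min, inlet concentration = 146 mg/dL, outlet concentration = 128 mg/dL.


K = Qb * (Cb_in - Cb_out) / Cb_in
K = 390 * (146 - 128) / 146
K = 48.08 mL/min


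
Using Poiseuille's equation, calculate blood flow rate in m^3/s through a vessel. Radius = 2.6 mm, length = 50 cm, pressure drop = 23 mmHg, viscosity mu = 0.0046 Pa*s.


Q = pi*r^4*dP / (8*mu*L)
r = 0.0026 m, L = 0.5 m
dP = 23 mmHg = 3066.406 Pa
Q = 2.3925e-05 m^3/s


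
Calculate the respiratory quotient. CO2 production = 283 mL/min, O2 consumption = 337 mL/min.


RQ = VCO2 / VO2
RQ = 283 / 337
RQ = 0.8398


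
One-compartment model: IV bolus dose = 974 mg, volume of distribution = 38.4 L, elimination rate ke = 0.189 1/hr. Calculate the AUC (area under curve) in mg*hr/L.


C0 = Dose/Vd = 974/38.4 = 25.3646 mg/L
AUC = C0/ke = 25.3646/0.189
AUC = 134.2 mg*hr/L


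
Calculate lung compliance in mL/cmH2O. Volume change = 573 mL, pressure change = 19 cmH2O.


C = dV / dP
C = 573 / 19
C = 30.16 mL/cmH2O


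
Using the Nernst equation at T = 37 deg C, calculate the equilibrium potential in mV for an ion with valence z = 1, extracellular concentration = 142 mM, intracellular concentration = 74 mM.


E = (RT/(zF)) * ln(C_out/C_in)
T = 37 + 273.15 = 310.15 K
E = (8.314 * 310.15 / (1 * 96485)) * ln(142/74)
E = 17.42 mV


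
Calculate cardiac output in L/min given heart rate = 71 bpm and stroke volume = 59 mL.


CO = HR * SV
CO = 71 * 59 / 1000
CO = 4.189 L/min


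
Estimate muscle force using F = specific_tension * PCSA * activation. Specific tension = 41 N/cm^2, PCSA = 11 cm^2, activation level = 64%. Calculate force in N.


F = sigma * PCSA * activation
F = 41 * 11 * 0.64
F = 288.6 N


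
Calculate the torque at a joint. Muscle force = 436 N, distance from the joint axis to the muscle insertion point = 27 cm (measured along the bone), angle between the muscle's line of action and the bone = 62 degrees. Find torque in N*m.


Torque = F * d * sin(theta)   (moment arm = d*sin(theta))
d = 27 cm = 0.27 m
Torque = 436 * 0.27 * sin(62)
Torque = 103.9 N*m


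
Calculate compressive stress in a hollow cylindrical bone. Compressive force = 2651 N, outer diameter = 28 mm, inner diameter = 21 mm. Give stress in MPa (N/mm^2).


A = pi*(r_o^2 - r_i^2)
r_o = 14 mm, r_i = 10.5 mm
A = 269.392 mm^2
sigma = F/A = 2651 / 269.392
sigma = 9.841 MPa


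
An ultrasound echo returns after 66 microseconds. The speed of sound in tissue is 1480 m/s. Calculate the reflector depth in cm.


depth = c * t / 2
t = 66 us = 6.6000e-05 s
depth = 1480 * 6.6000e-05 / 2
depth = 0.04884 m = 4.884 cm


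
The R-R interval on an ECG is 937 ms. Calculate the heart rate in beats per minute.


HR = 60 / RR_interval(s)
RR = 937 ms = 0.937 s
HR = 60 / 0.937 = 64.03 bpm


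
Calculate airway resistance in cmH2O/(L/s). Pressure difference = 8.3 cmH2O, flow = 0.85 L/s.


R = dP / flow
R = 8.3 / 0.85
R = 9.765 cmH2O/(L/s)


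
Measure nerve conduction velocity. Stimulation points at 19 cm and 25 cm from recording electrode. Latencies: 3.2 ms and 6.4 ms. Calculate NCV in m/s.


Distance = (25 - 19) / 100 = 0.06 m
dt = (6.4 - 3.2) / 1000 = 0.0032 s
NCV = dist / dt = 18.75 m/s


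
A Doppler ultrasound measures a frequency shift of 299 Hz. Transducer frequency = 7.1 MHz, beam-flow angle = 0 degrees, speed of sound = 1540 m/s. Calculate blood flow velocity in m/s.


v = fd * c / (2 * f0 * cos(theta))
v = 299 * 1540 / (2 * 7.1000e+06 * cos(0))
v = 0.03243 m/s


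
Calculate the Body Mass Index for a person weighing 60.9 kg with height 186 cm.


BMI = weight / height^2
height = 186 cm = 1.86 m
BMI = 60.9 / 1.86^2
BMI = 17.6 kg/m^2


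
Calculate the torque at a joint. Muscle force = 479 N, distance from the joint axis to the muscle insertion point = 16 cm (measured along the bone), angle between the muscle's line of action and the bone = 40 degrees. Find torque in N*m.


Torque = F * d * sin(theta)   (moment arm = d*sin(theta))
d = 16 cm = 0.16 m
Torque = 479 * 0.16 * sin(40)
Torque = 49.26 N*m


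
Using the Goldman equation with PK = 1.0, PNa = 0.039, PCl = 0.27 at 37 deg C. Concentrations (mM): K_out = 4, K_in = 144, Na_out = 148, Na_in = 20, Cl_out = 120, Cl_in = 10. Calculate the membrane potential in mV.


Vm = (RT/F)*ln((PK*Ko + PNa*Nao + PCl*Cli)/(PK*Ki + PNa*Nai + PCl*Clo))
Numer = 12.472, Denom = 177.18
Vm = -70.92 mV


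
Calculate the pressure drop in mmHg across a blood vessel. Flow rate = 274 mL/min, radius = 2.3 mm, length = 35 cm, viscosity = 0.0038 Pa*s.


dP = 8*mu*L*Q / (pi*r^4)
Q = 274 mL/min = 4.56667e-06 m^3/s
dP = 552.688 Pa = 552.688 / 133.322 mmHg = 4.146 mmHg


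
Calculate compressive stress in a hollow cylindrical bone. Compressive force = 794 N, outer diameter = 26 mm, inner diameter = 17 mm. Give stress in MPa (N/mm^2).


A = pi*(r_o^2 - r_i^2)
r_o = 13 mm, r_i = 8.5 mm
A = 303.949 mm^2
sigma = F/A = 794 / 303.949
sigma = 2.612 MPa


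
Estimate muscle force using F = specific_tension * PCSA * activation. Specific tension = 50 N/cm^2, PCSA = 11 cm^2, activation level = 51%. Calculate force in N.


F = sigma * PCSA * activation
F = 50 * 11 * 0.51
F = 280.5 N


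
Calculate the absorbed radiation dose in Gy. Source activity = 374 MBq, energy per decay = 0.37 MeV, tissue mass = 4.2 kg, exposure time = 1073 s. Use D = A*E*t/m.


A = 374 MBq = 3.7400e+08 Bq
E = 0.37 MeV = 5.9274e-14 J
D = A*E*t/m = 3.7400e+08*5.9274e-14*1073/4.2
D = 0.005664 Gy


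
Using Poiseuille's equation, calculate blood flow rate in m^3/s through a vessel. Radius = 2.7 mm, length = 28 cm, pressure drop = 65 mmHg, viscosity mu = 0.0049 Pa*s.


Q = pi*r^4*dP / (8*mu*L)
r = 0.0027 m, L = 0.28 m
dP = 65 mmHg = 8665.93 Pa
Q = 1.3182e-04 m^3/s


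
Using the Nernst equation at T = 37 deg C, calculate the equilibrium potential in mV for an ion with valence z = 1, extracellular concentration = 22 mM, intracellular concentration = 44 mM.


E = (RT/(zF)) * ln(C_out/C_in)
T = 37 + 273.15 = 310.15 K
E = (8.314 * 310.15 / (1 * 96485)) * ln(22/44)
E = -18.52 mV


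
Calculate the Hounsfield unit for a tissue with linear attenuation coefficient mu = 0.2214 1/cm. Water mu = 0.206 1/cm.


HU = ((mu_tissue - mu_water) / mu_water) * 1000
HU = ((0.2214 - 0.206) / 0.206) * 1000
HU = 74.76


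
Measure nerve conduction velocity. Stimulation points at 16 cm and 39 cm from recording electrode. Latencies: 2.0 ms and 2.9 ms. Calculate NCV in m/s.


Distance = (39 - 16) / 100 = 0.23 m
dt = (2.9 - 2.0) / 1000 = 9.0000e-04 s
NCV = dist / dt = 255.6 m/s


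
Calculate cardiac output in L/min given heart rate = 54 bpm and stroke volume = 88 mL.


CO = HR * SV
CO = 54 * 88 / 1000
CO = 4.752 L/min


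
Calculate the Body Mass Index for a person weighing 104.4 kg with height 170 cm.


BMI = weight / height^2
height = 170 cm = 1.7 m
BMI = 104.4 / 1.7^2
BMI = 36.12 kg/m^2


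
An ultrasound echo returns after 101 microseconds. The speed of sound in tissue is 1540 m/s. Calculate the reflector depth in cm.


depth = c * t / 2
t = 101 us = 1.0100e-04 s
depth = 1540 * 1.0100e-04 / 2
depth = 0.07777 m = 7.777 cm


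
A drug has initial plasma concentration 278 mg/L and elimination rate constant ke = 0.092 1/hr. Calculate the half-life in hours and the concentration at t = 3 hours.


t_half = ln(2) / ke = 0.693147 / 0.092 = 7.534 hr
C(t) = C0 * exp(-ke*t) = 278 * exp(-0.092*3)
C(3) = 210.9 mg/L


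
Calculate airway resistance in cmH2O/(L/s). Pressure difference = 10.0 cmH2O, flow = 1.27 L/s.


R = dP / flow
R = 10.0 / 1.27
R = 7.874 cmH2O/(L/s)


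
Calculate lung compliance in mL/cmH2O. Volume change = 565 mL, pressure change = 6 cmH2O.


C = dV / dP
C = 565 / 6
C = 94.17 mL/cmH2O


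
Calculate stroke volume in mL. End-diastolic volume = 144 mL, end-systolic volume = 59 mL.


SV = EDV - ESV
SV = 144 - 59
SV = 85 mL


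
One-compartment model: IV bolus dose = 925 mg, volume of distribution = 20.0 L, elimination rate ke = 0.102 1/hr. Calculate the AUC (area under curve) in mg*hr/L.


C0 = Dose/Vd = 925/20.0 = 46.25 mg/L
AUC = C0/ke = 46.25/0.102
AUC = 453.4 mg*hr/L


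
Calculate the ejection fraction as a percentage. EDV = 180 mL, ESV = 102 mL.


SV = EDV - ESV = 180 - 102 = 78 mL
EF = SV/EDV * 100 = 78/180 * 100
EF = 43.33%


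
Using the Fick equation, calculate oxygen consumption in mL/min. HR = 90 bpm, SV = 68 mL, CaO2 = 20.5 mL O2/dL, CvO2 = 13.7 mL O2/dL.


CO = HR*SV = 90*68/1000 = 6.12 L/min
a-v O2 diff = 20.5 - 13.7 = 6.8 mL/dL
VO2 = CO * (CaO2-CvO2) * 10 dL/L
VO2 = 6.12 * 6.8 * 10
VO2 = 416.2 mL/min


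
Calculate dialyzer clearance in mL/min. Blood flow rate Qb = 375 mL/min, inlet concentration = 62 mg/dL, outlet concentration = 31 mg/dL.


K = Qb * (Cb_in - Cb_out) / Cb_in
K = 375 * (62 - 31) / 62
K = 187.5 mL/min


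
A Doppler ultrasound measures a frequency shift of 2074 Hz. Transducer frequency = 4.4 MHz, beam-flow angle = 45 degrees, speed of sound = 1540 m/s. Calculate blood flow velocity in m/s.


v = fd * c / (2 * f0 * cos(theta))
v = 2074 * 1540 / (2 * 4.4000e+06 * cos(45))
v = 0.5133 m/s


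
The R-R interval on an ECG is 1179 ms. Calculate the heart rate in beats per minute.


HR = 60 / RR_interval(s)
RR = 1179 ms = 1.179 s
HR = 60 / 1.179 = 50.89 bpm


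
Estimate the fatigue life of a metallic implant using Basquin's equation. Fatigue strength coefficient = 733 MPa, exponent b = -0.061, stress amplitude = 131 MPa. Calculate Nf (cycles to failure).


sigma_a = sigma_f' * (2Nf)^b
2Nf = (sigma_a/sigma_f')^(1/b)
2Nf = (131/733)^(1/-0.061)
2Nf = 1.8178252e+12
Nf = 9.0891e+11


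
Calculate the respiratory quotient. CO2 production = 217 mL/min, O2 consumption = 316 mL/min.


RQ = VCO2 / VO2
RQ = 217 / 316
RQ = 0.6867


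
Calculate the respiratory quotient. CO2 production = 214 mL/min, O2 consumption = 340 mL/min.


RQ = VCO2 / VO2
RQ = 214 / 340
RQ = 0.6294


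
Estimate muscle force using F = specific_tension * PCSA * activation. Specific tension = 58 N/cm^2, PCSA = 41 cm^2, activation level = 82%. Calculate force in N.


F = sigma * PCSA * activation
F = 58 * 41 * 0.82
F = 1950 N


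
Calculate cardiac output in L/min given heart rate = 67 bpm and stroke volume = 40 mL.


CO = HR * SV
CO = 67 * 40 / 1000
CO = 2.68 L/min


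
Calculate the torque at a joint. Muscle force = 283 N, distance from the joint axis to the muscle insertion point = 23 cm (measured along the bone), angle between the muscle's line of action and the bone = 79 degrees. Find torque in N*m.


Torque = F * d * sin(theta)   (moment arm = d*sin(theta))
d = 23 cm = 0.23 m
Torque = 283 * 0.23 * sin(79)
Torque = 63.89 N*m


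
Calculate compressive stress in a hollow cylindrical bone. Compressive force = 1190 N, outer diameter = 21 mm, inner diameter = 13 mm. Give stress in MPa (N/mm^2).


A = pi*(r_o^2 - r_i^2)
r_o = 10.5 mm, r_i = 6.5 mm
A = 213.628 mm^2
sigma = F/A = 1190 / 213.628
sigma = 5.57 MPa


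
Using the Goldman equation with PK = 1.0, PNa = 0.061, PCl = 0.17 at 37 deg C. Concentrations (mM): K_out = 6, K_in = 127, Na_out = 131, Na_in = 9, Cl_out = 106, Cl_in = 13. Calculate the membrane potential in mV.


Vm = (RT/F)*ln((PK*Ko + PNa*Nao + PCl*Cli)/(PK*Ki + PNa*Nai + PCl*Clo))
Numer = 16.201, Denom = 145.569
Vm = -58.68 mV


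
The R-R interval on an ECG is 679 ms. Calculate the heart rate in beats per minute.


HR = 60 / RR_interval(s)
RR = 679 ms = 0.679 s
HR = 60 / 0.679 = 88.37 bpm


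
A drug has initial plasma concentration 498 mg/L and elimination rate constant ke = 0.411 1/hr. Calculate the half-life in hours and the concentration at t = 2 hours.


t_half = ln(2) / ke = 0.693147 / 0.411 = 1.686 hr
C(t) = C0 * exp(-ke*t) = 498 * exp(-0.411*2)
C(2) = 218.9 mg/L


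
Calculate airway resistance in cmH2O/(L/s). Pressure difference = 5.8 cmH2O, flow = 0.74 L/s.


R = dP / flow
R = 5.8 / 0.74
R = 7.838 cmH2O/(L/s)


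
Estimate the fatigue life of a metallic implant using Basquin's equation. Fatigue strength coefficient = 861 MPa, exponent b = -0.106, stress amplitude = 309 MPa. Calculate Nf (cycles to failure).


sigma_a = sigma_f' * (2Nf)^b
2Nf = (sigma_a/sigma_f')^(1/b)
2Nf = (309/861)^(1/-0.106)
2Nf = 15795.546
Nf = 7898


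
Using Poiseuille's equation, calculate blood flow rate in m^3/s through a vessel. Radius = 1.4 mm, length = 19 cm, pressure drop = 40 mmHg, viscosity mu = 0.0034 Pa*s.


Q = pi*r^4*dP / (8*mu*L)
r = 0.0014 m, L = 0.19 m
dP = 40 mmHg = 5332.88 Pa
Q = 1.2454e-05 m^3/s


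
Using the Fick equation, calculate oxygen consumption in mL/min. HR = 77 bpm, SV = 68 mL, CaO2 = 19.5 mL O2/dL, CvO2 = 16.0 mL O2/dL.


CO = HR*SV = 77*68/1000 = 5.236 L/min
a-v O2 diff = 19.5 - 16.0 = 3.5 mL/dL
VO2 = CO * (CaO2-CvO2) * 10 dL/L
VO2 = 5.236 * 3.5 * 10
VO2 = 183.3 mL/min


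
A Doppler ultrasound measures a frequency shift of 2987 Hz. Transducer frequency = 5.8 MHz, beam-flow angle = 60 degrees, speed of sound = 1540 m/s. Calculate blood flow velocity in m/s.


v = fd * c / (2 * f0 * cos(theta))
v = 2987 * 1540 / (2 * 5.8000e+06 * cos(60))
v = 0.7931 m/s


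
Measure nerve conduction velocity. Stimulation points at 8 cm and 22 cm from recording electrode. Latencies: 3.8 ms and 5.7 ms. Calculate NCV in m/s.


Distance = (22 - 8) / 100 = 0.14 m
dt = (5.7 - 3.8) / 1000 = 0.0019 s
NCV = dist / dt = 73.68 m/s


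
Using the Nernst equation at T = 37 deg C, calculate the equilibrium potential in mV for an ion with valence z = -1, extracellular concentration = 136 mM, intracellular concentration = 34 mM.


E = (RT/(zF)) * ln(C_out/C_in)
T = 37 + 273.15 = 310.15 K
E = (8.314 * 310.15 / (-1 * 96485)) * ln(136/34)
E = -37.05 mV
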